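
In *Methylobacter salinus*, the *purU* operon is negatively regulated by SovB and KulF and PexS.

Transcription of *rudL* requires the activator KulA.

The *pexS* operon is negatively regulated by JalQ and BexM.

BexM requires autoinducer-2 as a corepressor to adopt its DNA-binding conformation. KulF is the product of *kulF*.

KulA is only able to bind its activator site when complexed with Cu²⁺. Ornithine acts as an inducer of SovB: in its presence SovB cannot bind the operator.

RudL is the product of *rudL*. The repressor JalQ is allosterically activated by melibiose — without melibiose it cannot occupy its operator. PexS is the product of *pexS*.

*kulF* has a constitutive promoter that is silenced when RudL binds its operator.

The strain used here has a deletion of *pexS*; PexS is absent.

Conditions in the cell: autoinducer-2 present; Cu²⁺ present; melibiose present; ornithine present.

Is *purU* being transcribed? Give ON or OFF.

ON

Ornithine is present, so SovB is inactive.
Cu²⁺ is present, so KulA is active.
No repressor is bound and KulA is active, so *rudL* is transcribed.
So RudL is produced and active.
With repressor RudL bound, *kulF* is not transcribed.
So KulF is not produced.
PexS is non-functional in this strain, so it has no effect.
With no repressor bound, *purU* is transcribed.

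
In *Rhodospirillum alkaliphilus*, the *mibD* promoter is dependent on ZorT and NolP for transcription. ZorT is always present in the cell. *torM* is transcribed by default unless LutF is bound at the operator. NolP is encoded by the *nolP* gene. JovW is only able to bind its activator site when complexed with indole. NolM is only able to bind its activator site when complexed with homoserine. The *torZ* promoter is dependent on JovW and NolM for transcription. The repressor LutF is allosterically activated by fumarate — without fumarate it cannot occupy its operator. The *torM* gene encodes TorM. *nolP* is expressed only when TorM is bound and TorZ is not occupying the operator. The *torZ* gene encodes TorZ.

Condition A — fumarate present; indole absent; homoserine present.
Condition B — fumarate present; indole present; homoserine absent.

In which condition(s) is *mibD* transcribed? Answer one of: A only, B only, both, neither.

neither

Condition A:
ZorT is produced constitutively and is active.
Fumarate is present, so LutF is active.
With repressor LutF bound, *torM* is not transcribed.
So TorM is not produced.
Indole is absent, so JovW is inactive.
Homoserine is present, so NolM is active.
Required activator JovW is absent, so *torZ* is not transcribed.
So TorZ is not produced.
Required activator TorM is absent, so *nolP* is not transcribed.
So NolP is not produced.
Required activator NolP is absent, so *mibD* is not transcribed.
→ *mibD* is OFF in A.
Condition B:
ZorT is produced constitutively and is active.
Fumarate is present, so LutF is active.
With repressor LutF bound, *torM* is not transcribed.
So TorM is not produced.
Indole is present, so JovW is active.
Homoserine is absent, so NolM is inactive.
Required activator NolM is absent, so *torZ* is not transcribed.
So TorZ is not produced.
Required activator TorM is absent, so *nolP* is not transcribed.
So NolP is not produced.
Required activator NolP is absent, so *mibD* is not transcribed.
→ *mibD* is OFF in B.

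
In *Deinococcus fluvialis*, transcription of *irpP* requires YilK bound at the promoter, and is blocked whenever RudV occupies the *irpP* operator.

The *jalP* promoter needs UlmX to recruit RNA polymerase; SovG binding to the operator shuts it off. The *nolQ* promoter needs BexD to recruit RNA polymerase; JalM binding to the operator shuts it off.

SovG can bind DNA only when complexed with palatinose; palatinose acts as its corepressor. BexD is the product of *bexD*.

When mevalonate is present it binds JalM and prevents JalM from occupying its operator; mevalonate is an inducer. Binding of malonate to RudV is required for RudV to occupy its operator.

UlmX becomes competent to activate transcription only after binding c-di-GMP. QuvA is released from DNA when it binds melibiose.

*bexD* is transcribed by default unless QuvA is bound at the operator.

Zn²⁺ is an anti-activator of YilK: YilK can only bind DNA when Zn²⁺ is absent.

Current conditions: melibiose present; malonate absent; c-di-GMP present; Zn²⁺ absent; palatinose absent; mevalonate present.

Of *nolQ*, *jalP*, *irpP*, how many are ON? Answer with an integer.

3

Mevalonate is present, so JalM is inactive.
Melibiose is present, so QuvA is inactive.
With no repressor bound, *bexD* is transcribed.
So BexD is produced and active.
No repressor is bound and BexD is active, so *nolQ* is transcribed.
→ *nolQ* is ON.
Palatinose is absent, so SovG is inactive.
c-di-GMP is present, so UlmX is active.
No repressor is bound and UlmX is active, so *jalP* is transcribed.
→ *jalP* is ON.
Zn²⁺ is absent, so YilK is active.
Malonate is absent, so RudV is inactive.
No repressor is bound and YilK is active, so *irpP* is transcribed.
→ *irpP* is ON.
3 of the 3 genes are transcribed.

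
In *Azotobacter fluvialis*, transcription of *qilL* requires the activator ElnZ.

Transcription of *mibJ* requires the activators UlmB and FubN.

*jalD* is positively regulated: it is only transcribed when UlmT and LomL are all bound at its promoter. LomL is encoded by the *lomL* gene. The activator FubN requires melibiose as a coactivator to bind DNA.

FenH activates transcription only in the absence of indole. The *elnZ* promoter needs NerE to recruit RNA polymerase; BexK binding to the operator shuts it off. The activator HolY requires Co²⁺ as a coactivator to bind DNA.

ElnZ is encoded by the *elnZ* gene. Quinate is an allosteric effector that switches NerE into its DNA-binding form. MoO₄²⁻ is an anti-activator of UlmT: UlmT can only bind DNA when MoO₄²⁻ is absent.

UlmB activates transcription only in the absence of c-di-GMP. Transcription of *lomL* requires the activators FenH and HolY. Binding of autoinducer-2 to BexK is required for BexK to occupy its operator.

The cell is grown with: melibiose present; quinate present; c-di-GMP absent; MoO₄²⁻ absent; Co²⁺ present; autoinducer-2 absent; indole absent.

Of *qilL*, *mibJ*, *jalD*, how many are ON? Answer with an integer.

3

Autoinducer-2 is absent, so BexK is inactive.
Quinate is present, so NerE is active.
No repressor is bound and NerE is active, so *elnZ* is transcribed.
So ElnZ is produced and active.
No repressor is bound and ElnZ is active, so *qilL* is transcribed.
→ *qilL* is ON.
c-di-GMP is absent, so UlmB is active.
Melibiose is present, so FubN is active.
No repressor is bound and UlmB and FubN are active, so *mibJ* is transcribed.
→ *mibJ* is ON.
MoO₄²⁻ is absent, so UlmT is active.
Indole is absent, so FenH is active.
Co²⁺ is present, so HolY is active.
No repressor is bound and FenH and HolY are active, so *lomL* is transcribed.
So LomL is produced and active.
No repressor is bound and UlmT and LomL are active, so *jalD* is transcribed.
→ *jalD* is ON.
3 of the 3 genes are transcribed.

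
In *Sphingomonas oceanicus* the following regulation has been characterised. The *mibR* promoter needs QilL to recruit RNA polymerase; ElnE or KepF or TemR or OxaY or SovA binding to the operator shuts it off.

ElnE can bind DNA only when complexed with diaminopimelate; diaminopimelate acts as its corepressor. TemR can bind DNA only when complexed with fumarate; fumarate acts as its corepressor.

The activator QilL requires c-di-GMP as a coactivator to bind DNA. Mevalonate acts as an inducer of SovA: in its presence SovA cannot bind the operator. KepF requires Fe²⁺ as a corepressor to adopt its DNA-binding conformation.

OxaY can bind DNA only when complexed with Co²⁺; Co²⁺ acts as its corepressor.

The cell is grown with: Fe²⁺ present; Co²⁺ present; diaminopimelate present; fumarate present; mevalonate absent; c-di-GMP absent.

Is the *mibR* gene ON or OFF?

Diaminopimelate is present, so ElnE is active.
Fe²⁺ is present, so KepF is active.
Fumarate is present, so TemR is active.
Co²⁺ is present, so OxaY is active.
c-di-GMP is absent, so QilL is inactive.
Mevalonate is absent, so SovA is active.
With repressor ElnE bound, *mibR* is not transcribed.

OFF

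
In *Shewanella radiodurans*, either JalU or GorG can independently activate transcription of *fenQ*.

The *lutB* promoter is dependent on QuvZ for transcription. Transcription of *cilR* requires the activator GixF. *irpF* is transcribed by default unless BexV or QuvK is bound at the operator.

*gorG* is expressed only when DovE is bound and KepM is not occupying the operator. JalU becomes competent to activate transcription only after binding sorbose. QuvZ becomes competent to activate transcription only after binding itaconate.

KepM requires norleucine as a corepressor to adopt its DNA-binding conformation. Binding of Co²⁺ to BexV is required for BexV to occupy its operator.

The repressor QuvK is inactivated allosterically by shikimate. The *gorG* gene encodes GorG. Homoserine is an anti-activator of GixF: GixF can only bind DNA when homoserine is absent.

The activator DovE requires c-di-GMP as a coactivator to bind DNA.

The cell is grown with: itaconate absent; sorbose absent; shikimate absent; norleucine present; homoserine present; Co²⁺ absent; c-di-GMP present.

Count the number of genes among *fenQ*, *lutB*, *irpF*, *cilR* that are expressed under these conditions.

0

Sorbose is absent, so JalU is inactive.
c-di-GMP is present, so DovE is active.
Norleucine is present, so KepM is active.
With repressor KepM bound, *gorG* is not transcribed.
So GorG is not produced.
No activator is available at the *fenQ* promoter, so *fenQ* is not transcribed.
→ *fenQ* is OFF.
Itaconate is absent, so QuvZ is inactive.
Required activator QuvZ is absent, so *lutB* is not transcribed.
→ *lutB* is OFF.
Co²⁺ is absent, so BexV is inactive.
Shikimate is absent, so QuvK is active.
With repressor QuvK bound, *irpF* is not transcribed.
→ *irpF* is OFF.
Homoserine is present, so GixF is inactive.
Required activator GixF is absent, so *cilR* is not transcribed.
→ *cilR* is OFF.
0 of the 4 genes are transcribed.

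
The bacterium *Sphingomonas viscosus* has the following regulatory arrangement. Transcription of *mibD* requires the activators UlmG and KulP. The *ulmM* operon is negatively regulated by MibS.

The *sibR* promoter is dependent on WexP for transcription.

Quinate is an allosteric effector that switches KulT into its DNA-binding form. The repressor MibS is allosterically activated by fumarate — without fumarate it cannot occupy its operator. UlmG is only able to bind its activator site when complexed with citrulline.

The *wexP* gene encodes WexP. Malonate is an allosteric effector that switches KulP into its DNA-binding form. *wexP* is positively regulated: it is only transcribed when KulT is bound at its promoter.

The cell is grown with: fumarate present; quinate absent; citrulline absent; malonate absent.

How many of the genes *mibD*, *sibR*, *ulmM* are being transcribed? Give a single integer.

Citrulline is absent, so UlmG is inactive.
Malonate is absent, so KulP is inactive.
Required activator UlmG is absent, so *mibD* is not transcribed.
→ *mibD* is OFF.
Quinate is absent, so KulT is inactive.
Required activator KulT is absent, so *wexP* is not transcribed.
So WexP is not produced.
Required activator WexP is absent, so *sibR* is not transcribed.
→ *sibR* is OFF.
Fumarate is present, so MibS is active.
With repressor MibS bound, *ulmM* is not transcribed.
→ *ulmM* is OFF.
0 of the 3 genes are transcribed.

0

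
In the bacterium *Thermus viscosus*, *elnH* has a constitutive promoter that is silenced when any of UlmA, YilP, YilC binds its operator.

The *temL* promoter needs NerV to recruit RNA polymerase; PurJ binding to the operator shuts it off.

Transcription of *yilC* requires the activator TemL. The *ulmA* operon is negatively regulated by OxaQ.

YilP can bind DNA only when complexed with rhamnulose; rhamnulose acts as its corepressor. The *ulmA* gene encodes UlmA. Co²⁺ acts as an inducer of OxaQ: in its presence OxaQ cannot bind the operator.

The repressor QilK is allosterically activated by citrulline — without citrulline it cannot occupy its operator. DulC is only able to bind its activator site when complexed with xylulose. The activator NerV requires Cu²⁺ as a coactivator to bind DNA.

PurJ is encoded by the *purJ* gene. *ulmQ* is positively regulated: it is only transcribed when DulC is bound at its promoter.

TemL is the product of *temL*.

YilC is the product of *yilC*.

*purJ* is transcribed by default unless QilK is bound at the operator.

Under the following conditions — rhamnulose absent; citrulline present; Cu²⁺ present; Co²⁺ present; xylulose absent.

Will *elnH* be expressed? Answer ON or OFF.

Co²⁺ is present, so OxaQ is inactive.
With no repressor bound, *ulmA* is transcribed.
So UlmA is produced and active.
Rhamnulose is absent, so YilP is inactive.
Cu²⁺ is present, so NerV is active.
Citrulline is present, so QilK is active.
With repressor QilK bound, *purJ* is not transcribed.
So PurJ is not produced.
No repressor is bound and NerV is active, so *temL* is transcribed.
So TemL is produced and active.
No repressor is bound and TemL is active, so *yilC* is transcribed.
So YilC is produced and active.
With repressor UlmA bound, *elnH* is not transcribed.

OFF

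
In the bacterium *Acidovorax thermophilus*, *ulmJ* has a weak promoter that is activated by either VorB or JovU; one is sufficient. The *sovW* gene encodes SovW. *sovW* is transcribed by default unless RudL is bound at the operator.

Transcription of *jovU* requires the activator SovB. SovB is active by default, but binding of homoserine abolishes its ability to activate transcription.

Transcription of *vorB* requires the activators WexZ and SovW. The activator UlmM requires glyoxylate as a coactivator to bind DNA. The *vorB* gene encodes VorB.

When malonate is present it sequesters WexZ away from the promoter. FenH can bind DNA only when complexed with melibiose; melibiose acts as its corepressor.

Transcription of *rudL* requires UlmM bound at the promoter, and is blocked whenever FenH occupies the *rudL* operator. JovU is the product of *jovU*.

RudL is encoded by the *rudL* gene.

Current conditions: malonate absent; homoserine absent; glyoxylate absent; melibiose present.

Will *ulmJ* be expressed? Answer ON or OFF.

ON

Malonate is absent, so WexZ is active.
Melibiose is present, so FenH is active.
Glyoxylate is absent, so UlmM is inactive.
With repressor FenH bound, *rudL* is not transcribed.
So RudL is not produced.
With no repressor bound, *sovW* is transcribed.
So SovW is produced and active.
No repressor is bound and WexZ and SovW are active, so *vorB* is transcribed.
So VorB is produced and active.
Homoserine is absent, so SovB is active.
No repressor is bound and SovB is active, so *jovU* is transcribed.
So JovU is produced and active.
Activator VorB is present, so *ulmJ* is transcribed.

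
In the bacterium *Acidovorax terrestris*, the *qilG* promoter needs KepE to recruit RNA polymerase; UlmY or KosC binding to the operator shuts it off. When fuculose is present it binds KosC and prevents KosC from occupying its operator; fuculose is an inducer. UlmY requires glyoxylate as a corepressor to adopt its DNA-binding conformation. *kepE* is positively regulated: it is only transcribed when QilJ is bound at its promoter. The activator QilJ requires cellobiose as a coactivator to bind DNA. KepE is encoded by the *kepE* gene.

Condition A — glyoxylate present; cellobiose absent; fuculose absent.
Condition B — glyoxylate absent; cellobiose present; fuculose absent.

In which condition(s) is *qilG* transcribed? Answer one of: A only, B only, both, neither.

neither

Condition A:
Glyoxylate is present, so UlmY is active.
Cellobiose is absent, so QilJ is inactive.
Required activator QilJ is absent, so *kepE* is not transcribed.
So KepE is not produced.
Fuculose is absent, so KosC is active.
With repressor UlmY bound, *qilG* is not transcribed.
→ *qilG* is OFF in A.
Condition B:
Glyoxylate is absent, so UlmY is inactive.
Cellobiose is present, so QilJ is active.
No repressor is bound and QilJ is active, so *kepE* is transcribed.
So KepE is produced and active.
Fuculose is absent, so KosC is active.
With repressor KosC bound, *qilG* is not transcribed.
→ *qilG* is OFF in B.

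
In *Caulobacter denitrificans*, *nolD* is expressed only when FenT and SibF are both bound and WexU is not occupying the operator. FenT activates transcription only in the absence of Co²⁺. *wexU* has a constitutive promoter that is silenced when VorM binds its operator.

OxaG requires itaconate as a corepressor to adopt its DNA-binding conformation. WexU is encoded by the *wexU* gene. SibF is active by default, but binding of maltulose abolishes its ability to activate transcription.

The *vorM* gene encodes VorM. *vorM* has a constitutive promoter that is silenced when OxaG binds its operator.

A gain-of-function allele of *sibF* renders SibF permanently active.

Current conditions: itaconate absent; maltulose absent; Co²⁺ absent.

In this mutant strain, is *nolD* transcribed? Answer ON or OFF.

Itaconate is absent, so OxaG is inactive.
With no repressor bound, *vorM* is transcribed.
So VorM is produced and active.
With repressor VorM bound, *wexU* is not transcribed.
So WexU is not produced.
Co²⁺ is absent, so FenT is active.
SibF is constitutively active in this strain.
No repressor is bound and FenT and SibF are active, so *nolD* is transcribed.

ON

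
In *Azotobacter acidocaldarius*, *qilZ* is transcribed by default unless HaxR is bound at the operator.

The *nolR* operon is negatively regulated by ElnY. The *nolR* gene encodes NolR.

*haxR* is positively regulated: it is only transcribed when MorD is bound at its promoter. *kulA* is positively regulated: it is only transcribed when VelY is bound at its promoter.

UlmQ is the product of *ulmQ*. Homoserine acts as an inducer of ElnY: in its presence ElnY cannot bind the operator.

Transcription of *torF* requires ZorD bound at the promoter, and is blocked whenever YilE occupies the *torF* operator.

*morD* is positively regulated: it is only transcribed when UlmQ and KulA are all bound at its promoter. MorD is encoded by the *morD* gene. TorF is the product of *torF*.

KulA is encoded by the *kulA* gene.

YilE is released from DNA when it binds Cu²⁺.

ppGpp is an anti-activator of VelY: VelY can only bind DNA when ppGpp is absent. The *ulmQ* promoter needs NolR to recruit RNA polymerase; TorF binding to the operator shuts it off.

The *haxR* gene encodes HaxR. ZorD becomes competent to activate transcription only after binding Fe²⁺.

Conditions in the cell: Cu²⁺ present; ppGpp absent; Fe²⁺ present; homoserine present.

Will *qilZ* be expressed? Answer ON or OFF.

ON

Homoserine is present, so ElnY is inactive.
With no repressor bound, *nolR* is transcribed.
So NolR is produced and active.
Fe²⁺ is present, so ZorD is active.
Cu²⁺ is present, so YilE is inactive.
No repressor is bound and ZorD is active, so *torF* is transcribed.
So TorF is produced and active.
With repressor TorF bound, *ulmQ* is not transcribed.
So UlmQ is not produced.
ppGpp is absent, so VelY is active.
No repressor is bound and VelY is active, so *kulA* is transcribed.
So KulA is produced and active.
Required activator UlmQ is absent, so *morD* is not transcribed.
So MorD is not produced.
Required activator MorD is absent, so *haxR* is not transcribed.
So HaxR is not produced.
With no repressor bound, *qilZ* is transcribed.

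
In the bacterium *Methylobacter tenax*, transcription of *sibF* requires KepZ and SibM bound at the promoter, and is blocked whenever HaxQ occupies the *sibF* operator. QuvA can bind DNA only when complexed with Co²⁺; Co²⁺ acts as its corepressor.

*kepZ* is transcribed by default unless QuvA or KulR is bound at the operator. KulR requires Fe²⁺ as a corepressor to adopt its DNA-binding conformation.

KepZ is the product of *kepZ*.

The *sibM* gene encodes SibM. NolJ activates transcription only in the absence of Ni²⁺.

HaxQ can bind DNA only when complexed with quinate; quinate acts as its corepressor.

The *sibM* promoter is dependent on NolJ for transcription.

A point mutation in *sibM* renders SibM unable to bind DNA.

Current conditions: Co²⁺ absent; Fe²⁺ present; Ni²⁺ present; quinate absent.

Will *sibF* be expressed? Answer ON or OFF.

OFF

Co²⁺ is absent, so QuvA is inactive.
Fe²⁺ is present, so KulR is active.
With repressor KulR bound, *kepZ* is not transcribed.
So KepZ is not produced.
Quinate is absent, so HaxQ is inactive.
SibM is non-functional in this strain, so it has no effect.
Required activator KepZ is absent, so *sibF* is not transcribed.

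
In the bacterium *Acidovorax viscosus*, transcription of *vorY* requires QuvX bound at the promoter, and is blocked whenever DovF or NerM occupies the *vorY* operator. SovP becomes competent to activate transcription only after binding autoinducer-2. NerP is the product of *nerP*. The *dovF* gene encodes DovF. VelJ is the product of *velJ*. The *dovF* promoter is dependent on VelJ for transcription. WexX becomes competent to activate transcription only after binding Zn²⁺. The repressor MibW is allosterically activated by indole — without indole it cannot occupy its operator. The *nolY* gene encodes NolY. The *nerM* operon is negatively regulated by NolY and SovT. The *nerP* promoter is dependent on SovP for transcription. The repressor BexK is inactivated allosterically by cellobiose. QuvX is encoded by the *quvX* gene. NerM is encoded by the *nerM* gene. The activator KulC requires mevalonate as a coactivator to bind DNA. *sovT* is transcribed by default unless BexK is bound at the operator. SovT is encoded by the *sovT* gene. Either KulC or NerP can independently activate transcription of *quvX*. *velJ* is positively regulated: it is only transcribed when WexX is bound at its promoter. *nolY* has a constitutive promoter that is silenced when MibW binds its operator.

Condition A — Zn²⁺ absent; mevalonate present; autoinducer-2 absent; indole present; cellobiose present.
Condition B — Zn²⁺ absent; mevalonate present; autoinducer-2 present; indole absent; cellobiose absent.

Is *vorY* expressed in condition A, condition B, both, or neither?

Condition A:
Zn²⁺ is absent, so WexX is inactive.
Required activator WexX is absent, so *velJ* is not transcribed.
So VelJ is not produced.
Required activator VelJ is absent, so *dovF* is not transcribed.
So DovF is not produced.
Mevalonate is present, so KulC is active.
Autoinducer-2 is absent, so SovP is inactive.
Required activator SovP is absent, so *nerP* is not transcribed.
So NerP is not produced.
Activator KulC is present, so *quvX* is transcribed.
So QuvX is produced and active.
Indole is present, so MibW is active.
With repressor MibW bound, *nolY* is not transcribed.
So NolY is not produced.
Cellobiose is present, so BexK is inactive.
With no repressor bound, *sovT* is transcribed.
So SovT is produced and active.
With repressor SovT bound, *nerM* is not transcribed.
So NerM is not produced.
No repressor is bound and QuvX is active, so *vorY* is transcribed.
→ *vorY* is ON in A.
Condition B:
Zn²⁺ is absent, so WexX is inactive.
Required activator WexX is absent, so *velJ* is not transcribed.
So VelJ is not produced.
Required activator VelJ is absent, so *dovF* is not transcribed.
So DovF is not produced.
Mevalonate is present, so KulC is active.
Autoinducer-2 is present, so SovP is active.
No repressor is bound and SovP is active, so *nerP* is transcribed.
So NerP is produced and active.
Activator KulC is present, so *quvX* is transcribed.
So QuvX is produced and active.
Indole is absent, so MibW is inactive.
With no repressor bound, *nolY* is transcribed.
So NolY is produced and active.
Cellobiose is absent, so BexK is active.
With repressor BexK bound, *sovT* is not transcribed.
So SovT is not produced.
With repressor NolY bound, *nerM* is not transcribed.
So NerM is not produced.
No repressor is bound and QuvX is active, so *vorY* is transcribed.
→ *vorY* is ON in B.

both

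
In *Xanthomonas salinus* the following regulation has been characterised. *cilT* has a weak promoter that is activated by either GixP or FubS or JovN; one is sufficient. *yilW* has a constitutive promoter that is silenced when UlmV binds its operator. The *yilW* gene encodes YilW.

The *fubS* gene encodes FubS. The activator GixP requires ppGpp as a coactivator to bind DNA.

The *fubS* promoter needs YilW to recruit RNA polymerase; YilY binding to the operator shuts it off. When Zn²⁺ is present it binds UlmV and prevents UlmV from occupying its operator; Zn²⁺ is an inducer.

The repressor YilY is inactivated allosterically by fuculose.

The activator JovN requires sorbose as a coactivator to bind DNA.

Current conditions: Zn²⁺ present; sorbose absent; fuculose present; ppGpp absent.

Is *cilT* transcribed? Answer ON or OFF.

ppGpp is absent, so GixP is inactive.
Fuculose is present, so YilY is inactive.
Zn²⁺ is present, so UlmV is inactive.
With no repressor bound, *yilW* is transcribed.
So YilW is produced and active.
No repressor is bound and YilW is active, so *fubS* is transcribed.
So FubS is produced and active.
Sorbose is absent, so JovN is inactive.
Activator FubS is present, so *cilT* is transcribed.

ON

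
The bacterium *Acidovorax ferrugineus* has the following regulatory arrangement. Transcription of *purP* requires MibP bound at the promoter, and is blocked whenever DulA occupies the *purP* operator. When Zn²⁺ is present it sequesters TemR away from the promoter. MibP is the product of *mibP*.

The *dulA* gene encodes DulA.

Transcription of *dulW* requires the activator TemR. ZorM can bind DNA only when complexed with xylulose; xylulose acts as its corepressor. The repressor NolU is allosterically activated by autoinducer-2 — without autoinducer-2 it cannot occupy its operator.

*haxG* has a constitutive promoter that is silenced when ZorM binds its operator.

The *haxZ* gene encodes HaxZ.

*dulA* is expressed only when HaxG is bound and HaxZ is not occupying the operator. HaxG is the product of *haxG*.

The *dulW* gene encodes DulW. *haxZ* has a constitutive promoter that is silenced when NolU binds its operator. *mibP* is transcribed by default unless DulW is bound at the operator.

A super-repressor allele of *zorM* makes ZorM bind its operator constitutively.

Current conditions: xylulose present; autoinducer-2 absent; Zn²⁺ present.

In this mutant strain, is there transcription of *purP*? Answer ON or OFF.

Zn²⁺ is present, so TemR is inactive.
Required activator TemR is absent, so *dulW* is not transcribed.
So DulW is not produced.
With no repressor bound, *mibP* is transcribed.
So MibP is produced and active.
ZorM is constitutively active in this strain.
With repressor ZorM bound, *haxG* is not transcribed.
So HaxG is not produced.
Autoinducer-2 is absent, so NolU is inactive.
With no repressor bound, *haxZ* is transcribed.
So HaxZ is produced and active.
With repressor HaxZ bound, *dulA* is not transcribed.
So DulA is not produced.
No repressor is bound and MibP is active, so *purP* is transcribed.

ON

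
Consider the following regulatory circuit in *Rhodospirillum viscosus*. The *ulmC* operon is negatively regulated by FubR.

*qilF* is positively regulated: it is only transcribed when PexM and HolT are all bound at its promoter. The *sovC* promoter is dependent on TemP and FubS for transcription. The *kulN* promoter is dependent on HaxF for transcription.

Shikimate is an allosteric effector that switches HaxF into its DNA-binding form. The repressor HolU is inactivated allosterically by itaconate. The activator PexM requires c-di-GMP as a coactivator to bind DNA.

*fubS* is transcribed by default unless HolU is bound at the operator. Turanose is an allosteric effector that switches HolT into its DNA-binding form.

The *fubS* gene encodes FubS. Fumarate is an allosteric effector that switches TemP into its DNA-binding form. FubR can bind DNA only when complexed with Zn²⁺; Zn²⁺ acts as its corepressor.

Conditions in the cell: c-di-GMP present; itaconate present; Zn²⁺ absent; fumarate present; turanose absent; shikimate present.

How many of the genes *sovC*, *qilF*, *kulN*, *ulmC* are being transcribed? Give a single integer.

Fumarate is present, so TemP is active.
Itaconate is present, so HolU is inactive.
With no repressor bound, *fubS* is transcribed.
So FubS is produced and active.
No repressor is bound and TemP and FubS are active, so *sovC* is transcribed.
→ *sovC* is ON.
c-di-GMP is present, so PexM is active.
Turanose is absent, so HolT is inactive.
Required activator HolT is absent, so *qilF* is not transcribed.
→ *qilF* is OFF.
Shikimate is present, so HaxF is active.
No repressor is bound and HaxF is active, so *kulN* is transcribed.
→ *kulN* is ON.
Zn²⁺ is absent, so FubR is inactive.
With no repressor bound, *ulmC* is transcribed.
→ *ulmC* is ON.
3 of the 4 genes are transcribed.

3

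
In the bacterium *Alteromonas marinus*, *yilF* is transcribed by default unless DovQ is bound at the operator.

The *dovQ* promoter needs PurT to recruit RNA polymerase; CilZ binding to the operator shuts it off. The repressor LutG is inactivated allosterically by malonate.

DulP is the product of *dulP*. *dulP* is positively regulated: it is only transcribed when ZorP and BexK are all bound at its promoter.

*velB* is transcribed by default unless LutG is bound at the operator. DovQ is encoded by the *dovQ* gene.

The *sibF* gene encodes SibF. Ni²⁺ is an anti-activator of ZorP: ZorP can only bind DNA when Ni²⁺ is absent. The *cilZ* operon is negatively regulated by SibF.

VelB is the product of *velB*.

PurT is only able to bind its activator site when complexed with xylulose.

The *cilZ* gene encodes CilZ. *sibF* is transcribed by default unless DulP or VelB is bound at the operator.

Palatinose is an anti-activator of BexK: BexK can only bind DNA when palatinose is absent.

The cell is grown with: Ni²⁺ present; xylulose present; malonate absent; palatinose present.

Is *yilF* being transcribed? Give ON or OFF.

Ni²⁺ is present, so ZorP is inactive.
Palatinose is present, so BexK is inactive.
Required activator ZorP is absent, so *dulP* is not transcribed.
So DulP is not produced.
Malonate is absent, so LutG is active.
With repressor LutG bound, *velB* is not transcribed.
So VelB is not produced.
With no repressor bound, *sibF* is transcribed.
So SibF is produced and active.
With repressor SibF bound, *cilZ* is not transcribed.
So CilZ is not produced.
Xylulose is present, so PurT is active.
No repressor is bound and PurT is active, so *dovQ* is transcribed.
So DovQ is produced and active.
With repressor DovQ bound, *yilF* is not transcribed.

OFF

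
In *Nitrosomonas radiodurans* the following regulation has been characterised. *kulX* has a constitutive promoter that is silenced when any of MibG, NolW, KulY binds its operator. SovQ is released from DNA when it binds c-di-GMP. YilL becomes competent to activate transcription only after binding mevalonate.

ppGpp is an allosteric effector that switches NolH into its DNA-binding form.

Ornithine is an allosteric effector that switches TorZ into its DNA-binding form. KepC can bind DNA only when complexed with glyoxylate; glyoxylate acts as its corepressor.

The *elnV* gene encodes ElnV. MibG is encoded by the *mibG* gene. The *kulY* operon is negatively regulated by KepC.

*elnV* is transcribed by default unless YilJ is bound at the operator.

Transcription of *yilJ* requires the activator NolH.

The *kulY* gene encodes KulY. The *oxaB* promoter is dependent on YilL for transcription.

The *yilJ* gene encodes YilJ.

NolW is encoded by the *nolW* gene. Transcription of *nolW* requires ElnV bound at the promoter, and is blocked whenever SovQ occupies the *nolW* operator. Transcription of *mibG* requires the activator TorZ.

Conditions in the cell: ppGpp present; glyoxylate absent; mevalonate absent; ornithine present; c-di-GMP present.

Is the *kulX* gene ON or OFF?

OFF

Ornithine is present, so TorZ is active.
No repressor is bound and TorZ is active, so *mibG* is transcribed.
So MibG is produced and active.
ppGpp is present, so NolH is active.
No repressor is bound and NolH is active, so *yilJ* is transcribed.
So YilJ is produced and active.
With repressor YilJ bound, *elnV* is not transcribed.
So ElnV is not produced.
c-di-GMP is present, so SovQ is inactive.
Required activator ElnV is absent, so *nolW* is not transcribed.
So NolW is not produced.
Glyoxylate is absent, so KepC is inactive.
With no repressor bound, *kulY* is transcribed.
So KulY is produced and active.
With repressor MibG bound, *kulX* is not transcribed.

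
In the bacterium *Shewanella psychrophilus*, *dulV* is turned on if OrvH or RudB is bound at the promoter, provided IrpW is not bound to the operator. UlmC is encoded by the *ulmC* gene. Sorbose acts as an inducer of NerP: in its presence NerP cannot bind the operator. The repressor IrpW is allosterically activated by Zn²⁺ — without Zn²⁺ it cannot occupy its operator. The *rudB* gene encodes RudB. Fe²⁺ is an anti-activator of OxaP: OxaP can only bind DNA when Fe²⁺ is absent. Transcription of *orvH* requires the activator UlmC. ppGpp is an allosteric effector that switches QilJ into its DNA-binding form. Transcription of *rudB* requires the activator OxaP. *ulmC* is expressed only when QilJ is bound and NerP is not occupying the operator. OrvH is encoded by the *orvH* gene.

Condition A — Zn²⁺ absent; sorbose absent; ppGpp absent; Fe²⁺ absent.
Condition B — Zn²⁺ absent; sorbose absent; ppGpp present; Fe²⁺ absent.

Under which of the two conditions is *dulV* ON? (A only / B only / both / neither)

Condition A:
Zn²⁺ is absent, so IrpW is inactive.
Sorbose is absent, so NerP is active.
ppGpp is absent, so QilJ is inactive.
With repressor NerP bound, *ulmC* is not transcribed.
So UlmC is not produced.
Required activator UlmC is absent, so *orvH* is not transcribed.
So OrvH is not produced.
Fe²⁺ is absent, so OxaP is active.
No repressor is bound and OxaP is active, so *rudB* is transcribed.
So RudB is produced and active.
Activator RudB is present, so *dulV* is transcribed.
→ *dulV* is ON in A.
Condition B:
Zn²⁺ is absent, so IrpW is inactive.
Sorbose is absent, so NerP is active.
ppGpp is present, so QilJ is active.
With repressor NerP bound, *ulmC* is not transcribed.
So UlmC is not produced.
Required activator UlmC is absent, so *orvH* is not transcribed.
So OrvH is not produced.
Fe²⁺ is absent, so OxaP is active.
No repressor is bound and OxaP is active, so *rudB* is transcribed.
So RudB is produced and active.
Activator RudB is present, so *dulV* is transcribed.
→ *dulV* is ON in B.

both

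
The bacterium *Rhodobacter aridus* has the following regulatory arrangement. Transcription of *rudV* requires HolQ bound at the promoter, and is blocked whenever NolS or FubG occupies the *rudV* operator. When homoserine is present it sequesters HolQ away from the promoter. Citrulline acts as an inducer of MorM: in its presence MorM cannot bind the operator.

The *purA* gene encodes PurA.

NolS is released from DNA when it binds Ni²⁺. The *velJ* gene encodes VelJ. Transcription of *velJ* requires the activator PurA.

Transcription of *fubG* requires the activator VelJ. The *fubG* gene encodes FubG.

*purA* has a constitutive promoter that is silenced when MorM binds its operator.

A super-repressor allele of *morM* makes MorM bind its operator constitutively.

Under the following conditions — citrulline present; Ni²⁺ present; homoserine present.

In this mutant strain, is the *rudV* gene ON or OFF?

Ni²⁺ is present, so NolS is inactive.
Homoserine is present, so HolQ is inactive.
MorM is constitutively active in this strain.
With repressor MorM bound, *purA* is not transcribed.
So PurA is not produced.
Required activator PurA is absent, so *velJ* is not transcribed.
So VelJ is not produced.
Required activator VelJ is absent, so *fubG* is not transcribed.
So FubG is not produced.
Required activator HolQ is absent, so *rudV* is not transcribed.

OFF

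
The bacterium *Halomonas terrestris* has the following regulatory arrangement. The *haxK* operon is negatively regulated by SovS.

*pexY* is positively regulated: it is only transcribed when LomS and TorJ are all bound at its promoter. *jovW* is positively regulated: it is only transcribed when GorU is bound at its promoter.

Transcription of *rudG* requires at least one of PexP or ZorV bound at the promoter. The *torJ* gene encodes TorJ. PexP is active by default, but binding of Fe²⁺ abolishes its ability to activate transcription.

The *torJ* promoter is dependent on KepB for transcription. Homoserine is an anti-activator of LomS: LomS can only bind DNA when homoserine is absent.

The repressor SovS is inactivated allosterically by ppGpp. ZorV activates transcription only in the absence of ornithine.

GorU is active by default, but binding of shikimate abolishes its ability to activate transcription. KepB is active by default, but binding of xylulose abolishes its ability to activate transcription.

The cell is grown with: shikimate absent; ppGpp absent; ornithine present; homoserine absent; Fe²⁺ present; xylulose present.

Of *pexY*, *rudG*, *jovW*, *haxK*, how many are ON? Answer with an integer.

Homoserine is absent, so LomS is active.
Xylulose is present, so KepB is inactive.
Required activator KepB is absent, so *torJ* is not transcribed.
So TorJ is not produced.
Required activator TorJ is absent, so *pexY* is not transcribed.
→ *pexY* is OFF.
Fe²⁺ is present, so PexP is inactive.
Ornithine is present, so ZorV is inactive.
No activator is available at the *rudG* promoter, so *rudG* is not transcribed.
→ *rudG* is OFF.
Shikimate is absent, so GorU is active.
No repressor is bound and GorU is active, so *jovW* is transcribed.
→ *jovW* is ON.
ppGpp is absent, so SovS is active.
With repressor SovS bound, *haxK* is not transcribed.
→ *haxK* is OFF.
1 of the 4 genes is transcribed.

1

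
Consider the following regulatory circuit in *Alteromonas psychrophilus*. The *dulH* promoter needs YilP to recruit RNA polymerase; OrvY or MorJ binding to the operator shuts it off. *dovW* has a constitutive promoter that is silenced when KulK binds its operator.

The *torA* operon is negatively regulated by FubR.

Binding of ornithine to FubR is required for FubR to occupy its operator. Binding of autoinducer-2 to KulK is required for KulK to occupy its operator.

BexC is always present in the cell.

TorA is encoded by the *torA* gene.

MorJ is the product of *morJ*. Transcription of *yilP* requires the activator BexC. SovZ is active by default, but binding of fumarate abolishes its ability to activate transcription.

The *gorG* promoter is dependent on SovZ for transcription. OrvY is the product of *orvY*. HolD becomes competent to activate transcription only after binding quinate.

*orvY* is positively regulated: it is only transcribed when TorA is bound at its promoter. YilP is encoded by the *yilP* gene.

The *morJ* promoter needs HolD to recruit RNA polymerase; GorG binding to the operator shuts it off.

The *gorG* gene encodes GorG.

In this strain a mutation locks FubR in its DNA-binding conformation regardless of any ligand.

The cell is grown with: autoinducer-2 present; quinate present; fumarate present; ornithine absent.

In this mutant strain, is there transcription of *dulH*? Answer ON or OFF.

OFF

FubR is constitutively active in this strain.
With repressor FubR bound, *torA* is not transcribed.
So TorA is not produced.
Required activator TorA is absent, so *orvY* is not transcribed.
So OrvY is not produced.
Fumarate is present, so SovZ is inactive.
Required activator SovZ is absent, so *gorG* is not transcribed.
So GorG is not produced.
Quinate is present, so HolD is active.
No repressor is bound and HolD is active, so *morJ* is transcribed.
So MorJ is produced and active.
BexC is produced constitutively and is active.
No repressor is bound and BexC is active, so *yilP* is transcribed.
So YilP is produced and active.
With repressor MorJ bound, *dulH* is not transcribed.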